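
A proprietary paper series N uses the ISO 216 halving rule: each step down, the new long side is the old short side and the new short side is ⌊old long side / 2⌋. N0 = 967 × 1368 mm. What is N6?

120 × 171 mm

N1: ⌊1368/2⌋ × 967 = 684 × 967 mm
N2: ⌊967/2⌋ × 684 = 483 × 684 mm
N3: ⌊684/2⌋ × 483 = 342 × 483 mm
N4: ⌊483/2⌋ × 342 = 241 × 342 mm
N5: ⌊342/2⌋ × 241 = 171 × 241 mm
N6: ⌊241/2⌋ × 171 = 120 × 171 mm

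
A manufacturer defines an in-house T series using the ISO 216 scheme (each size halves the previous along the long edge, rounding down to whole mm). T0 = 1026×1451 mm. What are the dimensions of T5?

T1: ⌊1451/2⌋ × 1026 = 725 × 1026 mm
T2: ⌊1026/2⌋ × 725 = 513 × 725 mm
T3: ⌊725/2⌋ × 513 = 362 × 513 mm
T4: ⌊513/2⌋ × 362 = 256 × 362 mm
T5: ⌊362/2⌋ × 256 = 181 × 256 mm

181 × 256 mm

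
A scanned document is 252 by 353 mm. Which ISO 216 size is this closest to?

B4 (250 × 353 mm)

Aspect ratio 353/252 ≈ 1.401 — close to the ISO √2 ≈ 1.414.
In the B-series (B0 = 1000 × 1414 mm): B4 = 250 × 353 mm.
Off by 2 mm total — nearest standard size.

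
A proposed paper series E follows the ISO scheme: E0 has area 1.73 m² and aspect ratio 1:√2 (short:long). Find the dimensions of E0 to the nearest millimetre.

1106 × 1564 mm

Let the short side be w mm. Then w · w√2 = 1.73 m² = 1,730,000 mm².
w² = 1,730,000/√2, so w ≈ 1106.0 mm; long side = w√2 ≈ 1564.2 mm.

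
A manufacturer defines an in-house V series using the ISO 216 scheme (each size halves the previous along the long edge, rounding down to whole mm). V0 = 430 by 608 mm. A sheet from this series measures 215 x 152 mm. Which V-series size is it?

V3

V0: 430 × 608 mm
V1: 304 × 430 mm
V2: 215 × 304 mm
V3: 152 × 215 mm
V4: 107 × 152 mm
→ matches V3.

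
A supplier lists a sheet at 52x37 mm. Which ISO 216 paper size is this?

A9 (37 × 52 mm)

Aspect ratio 52/37 ≈ 1.405 — close to the ISO √2 ≈ 1.414.
In the A-series (A0 area = 1 m²): A9 = 37 × 52 mm.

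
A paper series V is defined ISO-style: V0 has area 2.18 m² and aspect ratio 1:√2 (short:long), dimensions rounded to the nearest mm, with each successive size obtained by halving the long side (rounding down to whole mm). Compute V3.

439 × 621 mm

Let V0's short side be w mm. w · w√2 = 2.18 m² = 2,180,000 mm², so w ≈ 1241.6 mm and w√2 ≈ 1755.8 mm → V0 = 1242 × 1756 mm.
V1: ⌊1756/2⌋ × 1242 = 878 × 1242 mm
V2: ⌊1242/2⌋ × 878 = 621 × 878 mm
V3: ⌊878/2⌋ × 621 = 439 × 621 mm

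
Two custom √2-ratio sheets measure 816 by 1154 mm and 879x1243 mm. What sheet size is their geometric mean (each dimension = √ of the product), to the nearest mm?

847 × 1198 mm

Short side: √(816 · 879) = √717264 ≈ 846.9 → 847 mm
Long side: √(1154 · 1243) = √1434422 ≈ 1197.7 → 1198 mm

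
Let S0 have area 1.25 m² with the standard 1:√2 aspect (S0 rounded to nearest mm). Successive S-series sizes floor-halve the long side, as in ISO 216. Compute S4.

Let S0's short side be w mm. w · w√2 = 1.25 m² = 1,250,000 mm², so w ≈ 940.2 mm and w√2 ≈ 1329.6 mm → S0 = 940 × 1330 mm.
S1: ⌊1330/2⌋ × 940 = 665 × 940 mm
S2: ⌊940/2⌋ × 665 = 470 × 665 mm
S3: ⌊665/2⌋ × 470 = 332 × 470 mm
S4: ⌊470/2⌋ × 332 = 235 × 332 mm

235 × 332 mm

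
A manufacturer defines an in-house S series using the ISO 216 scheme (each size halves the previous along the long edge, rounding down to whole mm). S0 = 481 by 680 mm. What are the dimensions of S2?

240 × 340 mm

S1: ⌊680/2⌋ × 481 = 340 × 481 mm
S2: ⌊481/2⌋ × 340 = 240 × 340 mm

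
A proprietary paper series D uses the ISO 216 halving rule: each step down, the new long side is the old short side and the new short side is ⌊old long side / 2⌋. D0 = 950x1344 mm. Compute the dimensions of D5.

168 × 237 mm

D1: ⌊1344/2⌋ × 950 = 672 × 950 mm
D2: ⌊950/2⌋ × 672 = 475 × 672 mm
D3: ⌊672/2⌋ × 475 = 336 × 475 mm
D4: ⌊475/2⌋ × 336 = 237 × 336 mm
D5: ⌊336/2⌋ × 237 = 168 × 237 mm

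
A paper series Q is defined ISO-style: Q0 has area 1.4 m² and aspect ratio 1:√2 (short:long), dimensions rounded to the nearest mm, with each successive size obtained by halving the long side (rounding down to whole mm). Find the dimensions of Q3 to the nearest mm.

Let Q0's short side be w mm. w · w√2 = 1.4 m² = 1,400,000 mm², so w ≈ 995.0 mm and w√2 ≈ 1407.1 mm → Q0 = 995 × 1407 mm.
Q1: ⌊1407/2⌋ × 995 = 703 × 995 mm
Q2: ⌊995/2⌋ × 703 = 497 × 703 mm
Q3: ⌊703/2⌋ × 497 = 351 × 497 mm

351 × 497 mm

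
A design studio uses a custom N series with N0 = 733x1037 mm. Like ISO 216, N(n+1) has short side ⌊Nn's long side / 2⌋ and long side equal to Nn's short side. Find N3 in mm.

N1: ⌊1037/2⌋ × 733 = 518 × 733 mm
N2: ⌊733/2⌋ × 518 = 366 × 518 mm
N3: ⌊518/2⌋ × 366 = 259 × 366 mm

259 × 366 mm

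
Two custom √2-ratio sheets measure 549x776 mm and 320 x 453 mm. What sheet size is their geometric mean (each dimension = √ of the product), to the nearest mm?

Short side: √(549 · 320) = √175680 ≈ 419.1 → 419 mm
Long side: √(776 · 453) = √351528 ≈ 592.9 → 593 mm

419 × 593 mm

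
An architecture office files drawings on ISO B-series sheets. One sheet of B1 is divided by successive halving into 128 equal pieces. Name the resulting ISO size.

128 = 2^7, so 7 halving steps.
B1 → B2 → … → B8 after 7 steps.

B8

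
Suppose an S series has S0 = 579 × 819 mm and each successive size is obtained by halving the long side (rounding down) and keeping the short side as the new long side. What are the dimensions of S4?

S1: ⌊819/2⌋ × 579 = 409 × 579 mm
S2: ⌊579/2⌋ × 409 = 289 × 409 mm
S3: ⌊409/2⌋ × 289 = 204 × 289 mm
S4: ⌊289/2⌋ × 204 = 144 × 204 mm

144 × 204 mm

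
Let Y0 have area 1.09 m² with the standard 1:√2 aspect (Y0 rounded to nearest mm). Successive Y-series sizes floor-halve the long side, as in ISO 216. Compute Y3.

Let Y0's short side be w mm. w · w√2 = 1.09 m² = 1,090,000 mm², so w ≈ 877.9 mm and w√2 ≈ 1241.6 mm → Y0 = 878 × 1242 mm.
Y1: ⌊1242/2⌋ × 878 = 621 × 878 mm
Y2: ⌊878/2⌋ × 621 = 439 × 621 mm
Y3: ⌊621/2⌋ × 439 = 310 × 439 mm

310 × 439 mm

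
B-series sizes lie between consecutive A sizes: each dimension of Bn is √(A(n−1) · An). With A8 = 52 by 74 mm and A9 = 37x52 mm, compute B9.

44 × 62 mm

Short side: √(52 · 37) = √1924 ≈ 43.9 → 44 mm
Long side: √(74 · 52) = √3848 ≈ 62.0 → 62 mm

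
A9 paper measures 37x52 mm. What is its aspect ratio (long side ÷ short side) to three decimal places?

52 / 37 = 1.405
ISO 216 targets √2 ≈ 1.414; the -0.009 deviation is from mm rounding.

1.405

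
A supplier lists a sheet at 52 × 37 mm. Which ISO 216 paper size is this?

A9 (37 × 52 mm)

Aspect ratio 52/37 ≈ 1.405 — close to the ISO √2 ≈ 1.414.
In the A-series (A0 area = 1 m²): A9 = 37 × 52 mm.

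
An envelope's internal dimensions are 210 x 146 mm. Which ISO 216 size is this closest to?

Aspect ratio 210/146 ≈ 1.438 (ISO target is √2 ≈ 1.414).
In the A-series (A0 area = 1 m²): A5 = 148 × 210 mm.
Off by 2 mm total — nearest standard size.

A5 (148 × 210 mm)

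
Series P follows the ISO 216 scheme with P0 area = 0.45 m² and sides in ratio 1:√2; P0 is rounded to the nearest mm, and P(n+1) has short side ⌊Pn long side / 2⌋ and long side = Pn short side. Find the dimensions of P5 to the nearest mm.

99 × 141 mm

Let P0's short side be w mm. w · w√2 = 0.45 m² = 450,000 mm², so w ≈ 564.1 mm and w√2 ≈ 797.7 mm → P0 = 564 × 798 mm.
P1: ⌊798/2⌋ × 564 = 399 × 564 mm
P2: ⌊564/2⌋ × 399 = 282 × 399 mm
P3: ⌊399/2⌋ × 282 = 199 × 282 mm
P4: ⌊282/2⌋ × 199 = 141 × 199 mm
P5: ⌊199/2⌋ × 141 = 99 × 141 mm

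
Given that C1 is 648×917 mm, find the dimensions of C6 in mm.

C2: ⌊917/2⌋ × 648 = 458 × 648 mm
C3: ⌊648/2⌋ × 458 = 324 × 458 mm
C4: ⌊458/2⌋ × 324 = 229 × 324 mm
C5: ⌊324/2⌋ × 229 = 162 × 229 mm
C6: ⌊229/2⌋ × 162 = 114 × 162 mm

114 × 162 mm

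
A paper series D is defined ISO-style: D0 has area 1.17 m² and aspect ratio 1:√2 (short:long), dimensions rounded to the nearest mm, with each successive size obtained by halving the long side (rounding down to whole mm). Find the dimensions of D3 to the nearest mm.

Let D0's short side be w mm. w · w√2 = 1.17 m² = 1,170,000 mm², so w ≈ 909.6 mm and w√2 ≈ 1286.3 mm → D0 = 910 × 1286 mm.
D1: ⌊1286/2⌋ × 910 = 643 × 910 mm
D2: ⌊910/2⌋ × 643 = 455 × 643 mm
D3: ⌊643/2⌋ × 455 = 321 × 455 mm

321 × 455 mm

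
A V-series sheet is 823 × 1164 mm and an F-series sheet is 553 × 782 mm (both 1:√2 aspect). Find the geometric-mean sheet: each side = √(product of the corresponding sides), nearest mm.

Short side: √(823 · 553) = √455119 ≈ 674.6 → 675 mm
Long side: √(1164 · 782) = √910248 ≈ 954.1 → 954 mm

675 × 954 mm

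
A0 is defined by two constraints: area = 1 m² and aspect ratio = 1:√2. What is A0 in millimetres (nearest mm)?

841 × 1189 mm

Let the short side be w mm. Then the long side is w√2 and w · w√2 = 10⁶ mm².
w² = 10⁶/√2, so w = 1000 / 2^(1/4) ≈ 840.9 mm; long side = 1000 · 2^(1/4) ≈ 1189.2 mm.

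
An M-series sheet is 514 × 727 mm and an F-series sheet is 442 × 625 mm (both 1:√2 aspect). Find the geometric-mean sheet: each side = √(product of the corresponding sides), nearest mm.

477 × 674 mm

Short side: √(514 · 442) = √227188 ≈ 476.6 → 477 mm
Long side: √(727 · 625) = √454375 ≈ 674.1 → 674 mm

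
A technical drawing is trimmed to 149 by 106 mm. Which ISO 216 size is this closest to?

A6 (105 × 148 mm)

Aspect ratio 149/106 ≈ 1.406 — close to the ISO √2 ≈ 1.414.
In the A-series (A0 area = 1 m²): A6 = 105 × 148 mm.
Off by 2 mm total — nearest standard size.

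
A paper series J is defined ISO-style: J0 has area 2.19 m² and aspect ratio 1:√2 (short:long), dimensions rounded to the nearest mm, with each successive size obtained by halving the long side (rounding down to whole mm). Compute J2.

Let J0's short side be w mm. w · w√2 = 2.19 m² = 2,190,000 mm², so w ≈ 1244.4 mm and w√2 ≈ 1759.9 mm → J0 = 1244 × 1760 mm.
J1: ⌊1760/2⌋ × 1244 = 880 × 1244 mm
J2: ⌊1244/2⌋ × 880 = 622 × 880 mm

622 × 880 mm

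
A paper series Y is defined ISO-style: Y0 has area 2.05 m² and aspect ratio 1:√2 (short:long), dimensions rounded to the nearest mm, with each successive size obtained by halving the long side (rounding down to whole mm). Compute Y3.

425 × 602 mm

Let Y0's short side be w mm. w · w√2 = 2.05 m² = 2,050,000 mm², so w ≈ 1204.0 mm and w√2 ≈ 1702.7 mm → Y0 = 1204 × 1703 mm.
Y1: ⌊1703/2⌋ × 1204 = 851 × 1204 mm
Y2: ⌊1204/2⌋ × 851 = 602 × 851 mm
Y3: ⌊851/2⌋ × 602 = 425 × 602 mm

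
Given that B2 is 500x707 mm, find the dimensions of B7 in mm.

88 × 125 mm

B3: ⌊707/2⌋ × 500 = 353 × 500 mm
B4: ⌊500/2⌋ × 353 = 250 × 353 mm
B5: ⌊353/2⌋ × 250 = 176 × 250 mm
B6: ⌊250/2⌋ × 176 = 125 × 176 mm
B7: ⌊176/2⌋ × 125 = 88 × 125 mm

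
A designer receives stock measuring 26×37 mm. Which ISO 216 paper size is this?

Aspect ratio 37/26 ≈ 1.423 — close to the ISO √2 ≈ 1.414.
In the A-series (A0 area = 1 m²): A10 = 26 × 37 mm.

A10 (26 × 37 mm)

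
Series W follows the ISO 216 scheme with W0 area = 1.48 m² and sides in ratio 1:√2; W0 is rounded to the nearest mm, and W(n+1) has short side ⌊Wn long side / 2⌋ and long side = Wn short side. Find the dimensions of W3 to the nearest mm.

Let W0's short side be w mm. w · w√2 = 1.48 m² = 1,480,000 mm², so w ≈ 1023.0 mm and w√2 ≈ 1446.7 mm → W0 = 1023 × 1447 mm.
W1: ⌊1447/2⌋ × 1023 = 723 × 1023 mm
W2: ⌊1023/2⌋ × 723 = 511 × 723 mm
W3: ⌊723/2⌋ × 511 = 361 × 511 mm

361 × 511 mm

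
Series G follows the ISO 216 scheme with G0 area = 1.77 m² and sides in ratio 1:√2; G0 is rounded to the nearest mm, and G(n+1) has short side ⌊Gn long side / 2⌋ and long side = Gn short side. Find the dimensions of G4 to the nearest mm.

279 × 395 mm

Let G0's short side be w mm. w · w√2 = 1.77 m² = 1,770,000 mm², so w ≈ 1118.7 mm and w√2 ≈ 1582.1 mm → G0 = 1119 × 1582 mm.
G1: ⌊1582/2⌋ × 1119 = 791 × 1119 mm
G2: ⌊1119/2⌋ × 791 = 559 × 791 mm
G3: ⌊791/2⌋ × 559 = 395 × 559 mm
G4: ⌊559/2⌋ × 395 = 279 × 395 mm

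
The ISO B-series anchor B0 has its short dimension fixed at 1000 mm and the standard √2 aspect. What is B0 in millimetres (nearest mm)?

Short side = 1000 mm; long side = 1000√2 ≈ 1414.2 mm.

1000 × 1414 mm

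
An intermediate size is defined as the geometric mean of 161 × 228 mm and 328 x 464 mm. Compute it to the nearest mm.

230 × 325 mm

Short side: √(161 · 328) = √52808 ≈ 229.8 → 230 mm
Long side: √(228 · 464) = √105792 ≈ 325.3 → 325 mm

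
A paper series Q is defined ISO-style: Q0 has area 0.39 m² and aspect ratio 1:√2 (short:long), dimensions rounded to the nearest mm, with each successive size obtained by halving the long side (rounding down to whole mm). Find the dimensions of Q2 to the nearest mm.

262 × 371 mm

Let Q0's short side be w mm. w · w√2 = 0.39 m² = 390,000 mm², so w ≈ 525.1 mm and w√2 ≈ 742.7 mm → Q0 = 525 × 743 mm.
Q1: ⌊743/2⌋ × 525 = 371 × 525 mm
Q2: ⌊525/2⌋ × 371 = 262 × 371 mm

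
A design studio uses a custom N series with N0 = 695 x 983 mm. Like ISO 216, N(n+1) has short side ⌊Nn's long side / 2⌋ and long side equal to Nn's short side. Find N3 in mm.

N1: ⌊983/2⌋ × 695 = 491 × 695 mm
N2: ⌊695/2⌋ × 491 = 347 × 491 mm
N3: ⌊491/2⌋ × 347 = 245 × 347 mm

245 × 347 mm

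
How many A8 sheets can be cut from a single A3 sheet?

32

Each ISO step halves the sheet: 1 × A3 → 2 × A4 → 4 × A5 → 8 × A6 → …
From A3 to A8 is 5 halving steps: 2^5 = 32.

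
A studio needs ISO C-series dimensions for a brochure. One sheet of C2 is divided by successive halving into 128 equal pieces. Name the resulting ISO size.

C9

128 = 2^7, so 7 halving steps.
C2 → C3 → … → C9 after 7 steps.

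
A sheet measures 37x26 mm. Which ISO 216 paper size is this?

A10 (26 × 37 mm)

Aspect ratio 37/26 ≈ 1.423 — close to the ISO √2 ≈ 1.414.
In the A-series (A0 area = 1 m²): A10 = 26 × 37 mm.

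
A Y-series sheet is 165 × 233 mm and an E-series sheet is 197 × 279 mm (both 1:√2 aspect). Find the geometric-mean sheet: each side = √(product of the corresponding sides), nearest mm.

Short side: √(165 · 197) = √32505 ≈ 180.3 → 180 mm
Long side: √(233 · 279) = √65007 ≈ 255.0 → 255 mm

180 × 255 mm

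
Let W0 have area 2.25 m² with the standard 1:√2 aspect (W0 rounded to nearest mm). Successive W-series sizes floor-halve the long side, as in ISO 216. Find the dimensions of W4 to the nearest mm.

315 × 446 mm

Let W0's short side be w mm. w · w√2 = 2.25 m² = 2,250,000 mm², so w ≈ 1261.3 mm and w√2 ≈ 1783.8 mm → W0 = 1261 × 1784 mm.
W1: ⌊1784/2⌋ × 1261 = 892 × 1261 mm
W2: ⌊1261/2⌋ × 892 = 630 × 892 mm
W3: ⌊892/2⌋ × 630 = 446 × 630 mm
W4: ⌊630/2⌋ × 446 = 315 × 446 mm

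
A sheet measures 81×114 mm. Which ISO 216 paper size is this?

C7 (81 × 114 mm)

Aspect ratio 114/81 ≈ 1.407 — close to the ISO √2 ≈ 1.414.
In the C-series (envelope sizes, between A and B): C7 = 81 × 114 mm.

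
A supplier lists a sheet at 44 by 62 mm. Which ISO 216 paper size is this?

Aspect ratio 62/44 ≈ 1.409 — close to the ISO √2 ≈ 1.414.
In the B-series (B0 = 1000 × 1414 mm): B9 = 44 × 62 mm.

B9 (44 × 62 mm)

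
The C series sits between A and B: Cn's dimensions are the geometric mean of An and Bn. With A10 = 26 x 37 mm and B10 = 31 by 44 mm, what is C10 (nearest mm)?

Short side: √(26 · 31) = √806 ≈ 28.4 → 28 mm
Long side: √(37 · 44) = √1628 ≈ 40.3 → 40 mm

28 × 40 mm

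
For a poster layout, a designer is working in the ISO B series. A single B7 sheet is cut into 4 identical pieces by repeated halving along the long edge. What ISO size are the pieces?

4 = 2^2, so 2 halving steps.
B7 → B8 → … → B9 after 2 steps.

B9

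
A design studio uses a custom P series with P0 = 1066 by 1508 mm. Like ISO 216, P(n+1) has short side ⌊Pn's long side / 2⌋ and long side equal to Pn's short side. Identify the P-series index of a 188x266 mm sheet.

P0: 1066 × 1508 mm
P1: 754 × 1066 mm
P2: 533 × 754 mm
P3: 377 × 533 mm
P4: 266 × 377 mm
P5: 188 × 266 mm
P6: 133 × 188 mm
→ matches P5.

P5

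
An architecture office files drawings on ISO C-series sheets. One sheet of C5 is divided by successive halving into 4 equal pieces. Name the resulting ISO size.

C7

4 = 2^2, so 2 halving steps.
C5 → C6 → … → C7 after 2 steps.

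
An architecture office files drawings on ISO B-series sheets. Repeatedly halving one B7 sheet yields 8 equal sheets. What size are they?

B10

8 = 2^3, so 3 halving steps.
B7 → B8 → … → B10 after 3 steps.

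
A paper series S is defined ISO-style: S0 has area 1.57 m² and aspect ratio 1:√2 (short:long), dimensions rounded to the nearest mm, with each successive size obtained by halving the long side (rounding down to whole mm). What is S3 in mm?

372 × 527 mm

Let S0's short side be w mm. w · w√2 = 1.57 m² = 1,570,000 mm², so w ≈ 1053.6 mm and w√2 ≈ 1490.1 mm → S0 = 1054 × 1490 mm.
S1: ⌊1490/2⌋ × 1054 = 745 × 1054 mm
S2: ⌊1054/2⌋ × 745 = 527 × 745 mm
S3: ⌊745/2⌋ × 527 = 372 × 527 mm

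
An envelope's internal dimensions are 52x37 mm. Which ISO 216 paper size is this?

A9 (37 × 52 mm)

Aspect ratio 52/37 ≈ 1.405 — close to the ISO √2 ≈ 1.414.
In the A-series (A0 area = 1 m²): A9 = 37 × 52 mm.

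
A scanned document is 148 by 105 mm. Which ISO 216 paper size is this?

A6 (105 × 148 mm)

Aspect ratio 148/105 ≈ 1.410 — close to the ISO √2 ≈ 1.414.
In the A-series (A0 area = 1 m²): A6 = 105 × 148 mm.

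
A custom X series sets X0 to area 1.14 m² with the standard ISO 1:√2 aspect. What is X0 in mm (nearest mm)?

Let the short side be w mm. Then w · w√2 = 1.14 m² = 1,140,000 mm².
w² = 1,140,000/√2, so w ≈ 897.8 mm; long side = w√2 ≈ 1269.7 mm.

898 × 1270 mm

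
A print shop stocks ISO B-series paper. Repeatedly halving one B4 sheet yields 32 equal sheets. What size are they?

32 = 2^5, so 5 halving steps.
B4 → B5 → … → B9 after 5 steps.

B9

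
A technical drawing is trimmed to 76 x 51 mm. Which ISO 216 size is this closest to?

Aspect ratio 76/51 ≈ 1.490 (ISO target is √2 ≈ 1.414).
In the A-series (A0 area = 1 m²): A8 = 52 × 74 mm.
Off by 3 mm total — nearest standard size.

A8 (52 × 74 mm)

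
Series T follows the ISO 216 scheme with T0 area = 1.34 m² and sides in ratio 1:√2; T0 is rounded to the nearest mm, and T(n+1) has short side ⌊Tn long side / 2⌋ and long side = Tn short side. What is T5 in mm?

172 × 243 mm

Let T0's short side be w mm. w · w√2 = 1.34 m² = 1,340,000 mm², so w ≈ 973.4 mm and w√2 ≈ 1376.6 mm → T0 = 973 × 1377 mm.
T1: ⌊1377/2⌋ × 973 = 688 × 973 mm
T2: ⌊973/2⌋ × 688 = 486 × 688 mm
T3: ⌊688/2⌋ × 486 = 344 × 486 mm
T4: ⌊486/2⌋ × 344 = 243 × 344 mm
T5: ⌊344/2⌋ × 243 = 172 × 243 mm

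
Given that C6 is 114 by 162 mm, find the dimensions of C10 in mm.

C7: ⌊162/2⌋ × 114 = 81 × 114 mm
C8: ⌊114/2⌋ × 81 = 57 × 81 mm
C9: ⌊81/2⌋ × 57 = 40 × 57 mm
C10: ⌊57/2⌋ × 40 = 28 × 40 mm

28 × 40 mm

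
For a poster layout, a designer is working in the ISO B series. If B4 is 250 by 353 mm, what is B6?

B5: ⌊353/2⌋ × 250 = 176 × 250 mm
B6: ⌊250/2⌋ × 176 = 125 × 176 mm

125 × 176 mm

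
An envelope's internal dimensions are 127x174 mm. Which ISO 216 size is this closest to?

B6 (125 × 176 mm)

Aspect ratio 174/127 ≈ 1.370 (ISO target is √2 ≈ 1.414).
In the B-series (B0 = 1000 × 1414 mm): B6 = 125 × 176 mm.
Off by 4 mm total — nearest standard size.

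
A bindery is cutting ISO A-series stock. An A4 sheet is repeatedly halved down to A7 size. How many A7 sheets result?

A4 = 210 × 297 mm; A7 = 74 × 105 mm.
Each halving step doubles the count; 3 steps from A4 to A7.
2^3 = 8.

8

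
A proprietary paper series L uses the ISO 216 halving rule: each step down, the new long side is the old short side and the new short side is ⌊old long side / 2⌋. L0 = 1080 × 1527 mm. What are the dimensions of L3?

L1: ⌊1527/2⌋ × 1080 = 763 × 1080 mm
L2: ⌊1080/2⌋ × 763 = 540 × 763 mm
L3: ⌊763/2⌋ × 540 = 381 × 540 mm

381 × 540 mm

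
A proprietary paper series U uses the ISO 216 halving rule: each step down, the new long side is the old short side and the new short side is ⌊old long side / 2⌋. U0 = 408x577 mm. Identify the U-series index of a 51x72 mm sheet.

U6

U0: 408 × 577 mm
U1: 288 × 408 mm
U2: 204 × 288 mm
U3: 144 × 204 mm
U4: 102 × 144 mm
U5: 72 × 102 mm
U6: 51 × 72 mm
U7: 36 × 51 mm
→ matches U6.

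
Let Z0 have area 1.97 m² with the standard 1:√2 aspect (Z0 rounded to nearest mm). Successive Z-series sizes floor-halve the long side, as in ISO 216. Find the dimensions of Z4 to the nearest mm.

295 × 417 mm

Let Z0's short side be w mm. w · w√2 = 1.97 m² = 1,970,000 mm², so w ≈ 1180.3 mm and w√2 ≈ 1669.1 mm → Z0 = 1180 × 1669 mm.
Z1: ⌊1669/2⌋ × 1180 = 834 × 1180 mm
Z2: ⌊1180/2⌋ × 834 = 590 × 834 mm
Z3: ⌊834/2⌋ × 590 = 417 × 590 mm
Z4: ⌊590/2⌋ × 417 = 295 × 417 mm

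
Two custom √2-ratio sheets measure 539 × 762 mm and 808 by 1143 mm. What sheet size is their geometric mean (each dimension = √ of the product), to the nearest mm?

660 × 933 mm

Short side: √(539 · 808) = √435512 ≈ 659.9 → 660 mm
Long side: √(762 · 1143) = √870966 ≈ 933.3 → 933 mm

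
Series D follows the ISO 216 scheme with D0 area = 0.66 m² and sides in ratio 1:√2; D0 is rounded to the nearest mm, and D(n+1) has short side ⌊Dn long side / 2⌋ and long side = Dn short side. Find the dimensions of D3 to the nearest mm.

Let D0's short side be w mm. w · w√2 = 0.66 m² = 660,000 mm², so w ≈ 683.1 mm and w√2 ≈ 966.1 mm → D0 = 683 × 966 mm.
D1: ⌊966/2⌋ × 683 = 483 × 683 mm
D2: ⌊683/2⌋ × 483 = 341 × 483 mm
D3: ⌊483/2⌋ × 341 = 241 × 341 mm

241 × 341 mm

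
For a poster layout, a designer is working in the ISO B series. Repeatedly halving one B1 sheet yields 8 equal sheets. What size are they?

B4

8 = 2^3, so 3 halving steps.
B1 → B2 → … → B4 after 3 steps.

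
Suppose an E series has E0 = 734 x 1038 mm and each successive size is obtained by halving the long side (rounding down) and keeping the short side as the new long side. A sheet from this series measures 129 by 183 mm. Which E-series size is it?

E0: 734 × 1038 mm
E1: 519 × 734 mm
E2: 367 × 519 mm
E3: 259 × 367 mm
E4: 183 × 259 mm
E5: 129 × 183 mm
E6: 91 × 129 mm
→ matches E5.

E5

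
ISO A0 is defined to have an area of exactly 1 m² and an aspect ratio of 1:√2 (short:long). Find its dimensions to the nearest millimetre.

Let the short side be w mm. Then the long side is w√2 and w · w√2 = 10⁶ mm².
w² = 10⁶/√2, so w = 1000 / 2^(1/4) ≈ 840.9 mm; long side = 1000 · 2^(1/4) ≈ 1189.2 mm.

841 × 1189 mm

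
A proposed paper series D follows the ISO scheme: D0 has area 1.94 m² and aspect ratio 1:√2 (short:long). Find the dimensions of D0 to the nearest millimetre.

1171 × 1656 mm

Let the short side be w mm. Then w · w√2 = 1.94 m² = 1,940,000 mm².
w² = 1,940,000/√2, so w ≈ 1171.2 mm; long side = w√2 ≈ 1656.4 mm.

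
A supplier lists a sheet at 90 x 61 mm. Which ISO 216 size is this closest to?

Aspect ratio 90/61 ≈ 1.475 (ISO target is √2 ≈ 1.414).
In the B-series (B0 = 1000 × 1414 mm): B8 = 62 × 88 mm.
Off by 3 mm total — nearest standard size.

B8 (62 × 88 mm)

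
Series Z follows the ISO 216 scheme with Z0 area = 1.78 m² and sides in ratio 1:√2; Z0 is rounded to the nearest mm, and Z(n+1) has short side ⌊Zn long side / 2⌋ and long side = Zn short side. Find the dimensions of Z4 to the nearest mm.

280 × 396 mm

Let Z0's short side be w mm. w · w√2 = 1.78 m² = 1,780,000 mm², so w ≈ 1121.9 mm and w√2 ≈ 1586.6 mm → Z0 = 1122 × 1587 mm.
Z1: ⌊1587/2⌋ × 1122 = 793 × 1122 mm
Z2: ⌊1122/2⌋ × 793 = 561 × 793 mm
Z3: ⌊793/2⌋ × 561 = 396 × 561 mm
Z4: ⌊561/2⌋ × 396 = 280 × 396 mm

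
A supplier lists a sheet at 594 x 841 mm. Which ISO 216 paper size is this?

Aspect ratio 841/594 ≈ 1.416 — close to the ISO √2 ≈ 1.414.
In the A-series (A0 area = 1 m²): A1 = 594 × 841 mm.

A1 (594 × 841 mm)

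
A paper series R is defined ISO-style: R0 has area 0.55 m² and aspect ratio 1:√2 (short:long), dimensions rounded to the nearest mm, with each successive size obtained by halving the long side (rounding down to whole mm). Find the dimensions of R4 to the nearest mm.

Let R0's short side be w mm. w · w√2 = 0.55 m² = 550,000 mm², so w ≈ 623.6 mm and w√2 ≈ 881.9 mm → R0 = 624 × 882 mm.
R1: ⌊882/2⌋ × 624 = 441 × 624 mm
R2: ⌊624/2⌋ × 441 = 312 × 441 mm
R3: ⌊441/2⌋ × 312 = 220 × 312 mm
R4: ⌊312/2⌋ × 220 = 156 × 220 mm

156 × 220 mm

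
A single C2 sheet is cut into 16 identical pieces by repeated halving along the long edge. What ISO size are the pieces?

16 = 2^4, so 4 halving steps.
C2 → C3 → … → C6 after 4 steps.

C6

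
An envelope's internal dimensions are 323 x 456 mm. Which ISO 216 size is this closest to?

C3 (324 × 458 mm)

Aspect ratio 456/323 ≈ 1.412 — close to the ISO √2 ≈ 1.414.
In the C-series (envelope sizes, between A and B): C3 = 324 × 458 mm.
Off by 3 mm total — nearest standard size.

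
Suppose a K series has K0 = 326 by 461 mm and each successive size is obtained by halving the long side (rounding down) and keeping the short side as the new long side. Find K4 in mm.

K1: ⌊461/2⌋ × 326 = 230 × 326 mm
K2: ⌊326/2⌋ × 230 = 163 × 230 mm
K3: ⌊230/2⌋ × 163 = 115 × 163 mm
K4: ⌊163/2⌋ × 115 = 81 × 115 mm

81 × 115 mm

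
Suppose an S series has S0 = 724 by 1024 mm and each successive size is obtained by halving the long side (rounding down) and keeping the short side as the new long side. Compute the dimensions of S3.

256 × 362 mm

S1: ⌊1024/2⌋ × 724 = 512 × 724 mm
S2: ⌊724/2⌋ × 512 = 362 × 512 mm
S3: ⌊512/2⌋ × 362 = 256 × 362 mm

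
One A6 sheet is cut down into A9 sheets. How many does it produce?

A6 = 105 × 148 mm; A9 = 37 × 52 mm.
Each halving step doubles the count; 3 steps from A6 to A9.
2^3 = 8.

8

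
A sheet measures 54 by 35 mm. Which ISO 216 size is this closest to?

A9 (37 × 52 mm)

Aspect ratio 54/35 ≈ 1.543 (ISO target is √2 ≈ 1.414).
In the A-series (A0 area = 1 m²): A9 = 37 × 52 mm.
Off by 4 mm total — nearest standard size.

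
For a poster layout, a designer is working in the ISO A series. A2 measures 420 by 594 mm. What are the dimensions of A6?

105 × 148 mm

A3: ⌊594/2⌋ × 420 = 297 × 420 mm
A4: ⌊420/2⌋ × 297 = 210 × 297 mm
A5: ⌊297/2⌋ × 210 = 148 × 210 mm
A6: ⌊210/2⌋ × 148 = 105 × 148 mm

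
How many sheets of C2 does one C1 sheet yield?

2

Each ISO step halves the sheet: 1 × C1 → 2 × C2
From C1 to C2 is 1 halving step: 2^1 = 2.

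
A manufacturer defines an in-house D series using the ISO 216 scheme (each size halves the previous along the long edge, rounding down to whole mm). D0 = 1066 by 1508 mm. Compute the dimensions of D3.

377 × 533 mm

D1: ⌊1508/2⌋ × 1066 = 754 × 1066 mm
D2: ⌊1066/2⌋ × 754 = 533 × 754 mm
D3: ⌊754/2⌋ × 533 = 377 × 533 mm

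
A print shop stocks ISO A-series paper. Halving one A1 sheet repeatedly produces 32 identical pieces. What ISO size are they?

32 = 2^5, so 5 halving steps.
A1 → A2 → … → A6 after 5 steps.

A6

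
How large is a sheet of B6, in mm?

B0 = 1000 × 1414 mm (B0 has a 1000 mm short side, aspect 1:√2).
B1: ⌊1414/2⌋ × 1000 = 707 × 1000 mm
B2: ⌊1000/2⌋ × 707 = 500 × 707 mm
B3: ⌊707/2⌋ × 500 = 353 × 500 mm
B4: ⌊500/2⌋ × 353 = 250 × 353 mm
B5: ⌊353/2⌋ × 250 = 176 × 250 mm
B6: ⌊250/2⌋ × 176 = 125 × 176 mm

125 × 176 mm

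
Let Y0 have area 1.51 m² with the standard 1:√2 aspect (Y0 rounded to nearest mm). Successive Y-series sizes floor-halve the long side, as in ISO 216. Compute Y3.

Let Y0's short side be w mm. w · w√2 = 1.51 m² = 1,510,000 mm², so w ≈ 1033.3 mm and w√2 ≈ 1461.3 mm → Y0 = 1033 × 1461 mm.
Y1: ⌊1461/2⌋ × 1033 = 730 × 1033 mm
Y2: ⌊1033/2⌋ × 730 = 516 × 730 mm
Y3: ⌊730/2⌋ × 516 = 365 × 516 mm

365 × 516 mm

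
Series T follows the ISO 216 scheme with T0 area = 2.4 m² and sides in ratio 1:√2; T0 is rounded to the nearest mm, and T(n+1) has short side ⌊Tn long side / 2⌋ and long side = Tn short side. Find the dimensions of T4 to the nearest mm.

Let T0's short side be w mm. w · w√2 = 2.4 m² = 2,400,000 mm², so w ≈ 1302.7 mm and w√2 ≈ 1842.3 mm → T0 = 1303 × 1842 mm.
T1: ⌊1842/2⌋ × 1303 = 921 × 1303 mm
T2: ⌊1303/2⌋ × 921 = 651 × 921 mm
T3: ⌊921/2⌋ × 651 = 460 × 651 mm
T4: ⌊651/2⌋ × 460 = 325 × 460 mm

325 × 460 mm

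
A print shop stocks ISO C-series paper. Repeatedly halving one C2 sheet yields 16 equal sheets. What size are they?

16 = 2^4, so 4 halving steps.
C2 → C3 → … → C6 after 4 steps.

C6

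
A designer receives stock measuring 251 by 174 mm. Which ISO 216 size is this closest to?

Aspect ratio 251/174 ≈ 1.443 (ISO target is √2 ≈ 1.414).
In the B-series (B0 = 1000 × 1414 mm): B5 = 176 × 250 mm.
Off by 3 mm total — nearest standard size.

B5 (176 × 250 mm)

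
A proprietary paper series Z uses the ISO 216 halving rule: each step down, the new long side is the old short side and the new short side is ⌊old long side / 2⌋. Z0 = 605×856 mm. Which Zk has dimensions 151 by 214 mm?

Z4

Z0: 605 × 856 mm
Z1: 428 × 605 mm
Z2: 302 × 428 mm
Z3: 214 × 302 mm
Z4: 151 × 214 mm
Z5: 107 × 151 mm
→ matches Z4.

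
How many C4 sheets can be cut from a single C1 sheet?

Each ISO step halves the sheet: 1 × C1 → 2 × C2 → 4 × C3 → 8 × C4
From C1 to C4 is 3 halving steps: 2^3 = 8.

8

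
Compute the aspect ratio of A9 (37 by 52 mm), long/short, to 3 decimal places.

52 / 37 = 1.405
ISO 216 targets √2 ≈ 1.414; the -0.009 deviation is from mm rounding.

1.405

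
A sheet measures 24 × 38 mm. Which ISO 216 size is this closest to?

A10 (26 × 37 mm)

Aspect ratio 38/24 ≈ 1.583 (ISO target is √2 ≈ 1.414).
In the A-series (A0 area = 1 m²): A10 = 26 × 37 mm.
Off by 3 mm total — nearest standard size.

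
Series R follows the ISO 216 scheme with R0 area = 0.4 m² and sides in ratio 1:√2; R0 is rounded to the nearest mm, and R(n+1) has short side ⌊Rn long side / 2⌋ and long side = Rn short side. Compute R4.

Let R0's short side be w mm. w · w√2 = 0.4 m² = 400,000 mm², so w ≈ 531.8 mm and w√2 ≈ 752.1 mm → R0 = 532 × 752 mm.
R1: ⌊752/2⌋ × 532 = 376 × 532 mm
R2: ⌊532/2⌋ × 376 = 266 × 376 mm
R3: ⌊376/2⌋ × 266 = 188 × 266 mm
R4: ⌊266/2⌋ × 188 = 133 × 188 mm

133 × 188 mm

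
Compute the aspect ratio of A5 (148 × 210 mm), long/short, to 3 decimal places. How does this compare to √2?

210 / 148 = 1.419
ISO 216 targets √2 ≈ 1.414; the +0.005 deviation is from mm rounding.

1.419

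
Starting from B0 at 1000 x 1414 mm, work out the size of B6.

B1: ⌊1414/2⌋ × 1000 = 707 × 1000 mm
B2: ⌊1000/2⌋ × 707 = 500 × 707 mm
B3: ⌊707/2⌋ × 500 = 353 × 500 mm
B4: ⌊500/2⌋ × 353 = 250 × 353 mm
B5: ⌊353/2⌋ × 250 = 176 × 250 mm
B6: ⌊250/2⌋ × 176 = 125 × 176 mm

125 × 176 mm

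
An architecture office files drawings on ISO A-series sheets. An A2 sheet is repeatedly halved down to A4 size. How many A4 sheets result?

A2 = 420 × 594 mm; A4 = 210 × 297 mm.
Each halving step doubles the count; 2 steps from A2 to A4.
2^2 = 4.

4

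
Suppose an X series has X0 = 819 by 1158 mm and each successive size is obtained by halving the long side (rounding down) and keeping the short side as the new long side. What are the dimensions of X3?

X1: ⌊1158/2⌋ × 819 = 579 × 819 mm
X2: ⌊819/2⌋ × 579 = 409 × 579 mm
X3: ⌊579/2⌋ × 409 = 289 × 409 mm

289 × 409 mm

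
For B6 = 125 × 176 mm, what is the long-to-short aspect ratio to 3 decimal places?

176 / 125 = 1.408
ISO 216 targets √2 ≈ 1.414; the -0.006 deviation is from mm rounding.

1.408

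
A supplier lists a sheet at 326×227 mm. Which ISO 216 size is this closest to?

C4 (229 × 324 mm)

Aspect ratio 326/227 ≈ 1.436 (ISO target is √2 ≈ 1.414).
In the C-series (envelope sizes, between A and B): C4 = 229 × 324 mm.
Off by 4 mm total — nearest standard size.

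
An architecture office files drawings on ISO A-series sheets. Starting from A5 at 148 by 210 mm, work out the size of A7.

74 × 105 mm

A6: ⌊210/2⌋ × 148 = 105 × 148 mm
A7: ⌊148/2⌋ × 105 = 74 × 105 mm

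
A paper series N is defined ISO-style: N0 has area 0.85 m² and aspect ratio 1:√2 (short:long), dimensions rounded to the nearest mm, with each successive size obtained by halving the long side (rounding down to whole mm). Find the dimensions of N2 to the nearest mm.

387 × 548 mm

Let N0's short side be w mm. w · w√2 = 0.85 m² = 850,000 mm², so w ≈ 775.3 mm and w√2 ≈ 1096.4 mm → N0 = 775 × 1096 mm.
N1: ⌊1096/2⌋ × 775 = 548 × 775 mm
N2: ⌊775/2⌋ × 548 = 387 × 548 mm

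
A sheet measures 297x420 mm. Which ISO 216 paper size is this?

Aspect ratio 420/297 ≈ 1.414 — close to the ISO √2 ≈ 1.414.
In the A-series (A0 area = 1 m²): A3 = 297 × 420 mm.

A3 (297 × 420 mm)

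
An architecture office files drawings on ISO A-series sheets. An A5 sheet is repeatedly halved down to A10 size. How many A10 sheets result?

32

Each ISO step halves the sheet: 1 × A5 → 2 × A6 → 4 × A7 → 8 × A8 → …
From A5 to A10 is 5 halving steps: 2^5 = 32.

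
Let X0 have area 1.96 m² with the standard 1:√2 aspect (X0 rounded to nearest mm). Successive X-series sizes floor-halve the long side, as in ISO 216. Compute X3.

Let X0's short side be w mm. w · w√2 = 1.96 m² = 1,960,000 mm², so w ≈ 1177.3 mm and w√2 ≈ 1664.9 mm → X0 = 1177 × 1665 mm.
X1: ⌊1665/2⌋ × 1177 = 832 × 1177 mm
X2: ⌊1177/2⌋ × 832 = 588 × 832 mm
X3: ⌊832/2⌋ × 588 = 416 × 588 mm

416 × 588 mm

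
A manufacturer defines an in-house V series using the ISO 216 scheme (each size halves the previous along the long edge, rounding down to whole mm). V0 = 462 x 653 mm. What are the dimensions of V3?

V1: ⌊653/2⌋ × 462 = 326 × 462 mm
V2: ⌊462/2⌋ × 326 = 231 × 326 mm
V3: ⌊326/2⌋ × 231 = 163 × 231 mm

163 × 231 mm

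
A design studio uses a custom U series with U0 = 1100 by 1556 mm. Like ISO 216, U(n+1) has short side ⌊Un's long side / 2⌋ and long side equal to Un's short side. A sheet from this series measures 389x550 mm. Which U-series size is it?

U3

U0: 1100 × 1556 mm
U1: 778 × 1100 mm
U2: 550 × 778 mm
U3: 389 × 550 mm
U4: 275 × 389 mm
→ matches U3.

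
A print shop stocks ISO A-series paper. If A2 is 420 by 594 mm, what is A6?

A3: ⌊594/2⌋ × 420 = 297 × 420 mm
A4: ⌊420/2⌋ × 297 = 210 × 297 mm
A5: ⌊297/2⌋ × 210 = 148 × 210 mm
A6: ⌊210/2⌋ × 148 = 105 × 148 mm

105 × 148 mm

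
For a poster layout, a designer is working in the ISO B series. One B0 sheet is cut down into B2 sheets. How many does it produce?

4

Each ISO step halves the sheet: 1 × B0 → 2 × B1 → 4 × B2
From B0 to B2 is 2 halving steps: 2^2 = 4.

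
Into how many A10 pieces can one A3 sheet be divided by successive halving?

Each ISO step halves the sheet: 1 × A3 → 2 × A4 → 4 × A5 → 8 × A6 → …
From A3 to A10 is 7 halving steps: 2^7 = 128.

128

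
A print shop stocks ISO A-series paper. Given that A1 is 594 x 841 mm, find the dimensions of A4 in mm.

210 × 297 mm

A2: ⌊841/2⌋ × 594 = 420 × 594 mm
A3: ⌊594/2⌋ × 420 = 297 × 420 mm
A4: ⌊420/2⌋ × 297 = 210 × 297 mm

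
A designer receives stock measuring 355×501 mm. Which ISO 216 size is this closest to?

B3 (353 × 500 mm)

Aspect ratio 501/355 ≈ 1.411 — close to the ISO √2 ≈ 1.414.
In the B-series (B0 = 1000 × 1414 mm): B3 = 353 × 500 mm.
Off by 3 mm total — nearest standard size.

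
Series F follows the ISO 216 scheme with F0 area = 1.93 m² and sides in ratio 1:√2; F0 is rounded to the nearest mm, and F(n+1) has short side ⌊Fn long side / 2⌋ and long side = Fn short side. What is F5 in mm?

206 × 292 mm

Let F0's short side be w mm. w · w√2 = 1.93 m² = 1,930,000 mm², so w ≈ 1168.2 mm and w√2 ≈ 1652.1 mm → F0 = 1168 × 1652 mm.
F1: ⌊1652/2⌋ × 1168 = 826 × 1168 mm
F2: ⌊1168/2⌋ × 826 = 584 × 826 mm
F3: ⌊826/2⌋ × 584 = 413 × 584 mm
F4: ⌊584/2⌋ × 413 = 292 × 413 mm
F5: ⌊413/2⌋ × 292 = 206 × 292 mm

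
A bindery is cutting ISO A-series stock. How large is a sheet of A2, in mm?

A0 = 841 × 1189 mm (A0 has area 1 m², aspect 1:√2).
A1: ⌊1189/2⌋ × 841 = 594 × 841 mm
A2: ⌊841/2⌋ × 594 = 420 × 594 mm

420 × 594 mm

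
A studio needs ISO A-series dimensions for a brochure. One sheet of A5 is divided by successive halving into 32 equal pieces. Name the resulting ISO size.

A10

32 = 2^5, so 5 halving steps.
A5 → A6 → … → A10 after 5 steps.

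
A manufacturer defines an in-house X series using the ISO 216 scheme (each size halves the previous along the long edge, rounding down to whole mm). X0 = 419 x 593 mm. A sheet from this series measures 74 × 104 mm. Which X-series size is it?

X0: 419 × 593 mm
X1: 296 × 419 mm
X2: 209 × 296 mm
X3: 148 × 209 mm
X4: 104 × 148 mm
X5: 74 × 104 mm
X6: 52 × 74 mm
→ matches X5.

X5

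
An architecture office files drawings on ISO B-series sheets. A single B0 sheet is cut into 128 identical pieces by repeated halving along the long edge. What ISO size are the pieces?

B7

128 = 2^7, so 7 halving steps.
B0 → B1 → … → B7 after 7 steps.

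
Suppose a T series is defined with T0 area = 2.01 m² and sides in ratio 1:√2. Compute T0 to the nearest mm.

Let the short side be w mm. Then w · w√2 = 2.01 m² = 2,010,000 mm².
w² = 2,010,000/√2, so w ≈ 1192.2 mm; long side = w√2 ≈ 1686.0 mm.

1192 × 1686 mm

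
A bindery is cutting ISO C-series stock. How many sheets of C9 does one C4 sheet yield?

32

C4 = 229 × 324 mm; C9 = 40 × 57 mm.
Each halving step doubles the count; 5 steps from C4 to C9.
2^5 = 32.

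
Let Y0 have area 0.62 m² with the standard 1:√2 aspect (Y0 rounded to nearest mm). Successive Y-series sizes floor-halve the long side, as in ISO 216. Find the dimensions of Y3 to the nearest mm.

Let Y0's short side be w mm. w · w√2 = 0.62 m² = 620,000 mm², so w ≈ 662.1 mm and w√2 ≈ 936.4 mm → Y0 = 662 × 936 mm.
Y1: ⌊936/2⌋ × 662 = 468 × 662 mm
Y2: ⌊662/2⌋ × 468 = 331 × 468 mm
Y3: ⌊468/2⌋ × 331 = 234 × 331 mm

234 × 331 mm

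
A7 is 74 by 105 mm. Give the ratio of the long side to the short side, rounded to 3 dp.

105 / 74 = 1.419
ISO 216 targets √2 ≈ 1.414; the +0.005 deviation is from mm rounding.

1.419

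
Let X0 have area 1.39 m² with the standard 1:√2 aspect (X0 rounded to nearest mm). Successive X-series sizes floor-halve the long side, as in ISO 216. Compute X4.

247 × 350 mm

Let X0's short side be w mm. w · w√2 = 1.39 m² = 1,390,000 mm², so w ≈ 991.4 mm and w√2 ≈ 1402.1 mm → X0 = 991 × 1402 mm.
X1: ⌊1402/2⌋ × 991 = 701 × 991 mm
X2: ⌊991/2⌋ × 701 = 495 × 701 mm
X3: ⌊701/2⌋ × 495 = 350 × 495 mm
X4: ⌊495/2⌋ × 350 = 247 × 350 mm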